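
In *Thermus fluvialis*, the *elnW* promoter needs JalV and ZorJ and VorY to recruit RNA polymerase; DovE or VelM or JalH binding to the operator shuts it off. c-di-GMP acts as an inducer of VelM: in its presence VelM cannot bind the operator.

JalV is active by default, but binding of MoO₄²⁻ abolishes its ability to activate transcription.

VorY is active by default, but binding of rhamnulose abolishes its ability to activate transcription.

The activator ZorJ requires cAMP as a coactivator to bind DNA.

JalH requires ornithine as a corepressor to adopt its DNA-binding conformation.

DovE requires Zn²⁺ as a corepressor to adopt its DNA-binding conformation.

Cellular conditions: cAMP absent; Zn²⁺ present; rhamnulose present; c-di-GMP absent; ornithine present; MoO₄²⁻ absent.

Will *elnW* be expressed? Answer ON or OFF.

MoO₄²⁻ is absent, so JalV is active.
Zn²⁺ is present, so DovE is active.
cAMP is absent, so ZorJ is inactive.
c-di-GMP is absent, so VelM is active.
Rhamnulose is present, so VorY is inactive.
Ornithine is present, so JalH is active.
With repressor DovE bound, *elnW* is not transcribed.

OFF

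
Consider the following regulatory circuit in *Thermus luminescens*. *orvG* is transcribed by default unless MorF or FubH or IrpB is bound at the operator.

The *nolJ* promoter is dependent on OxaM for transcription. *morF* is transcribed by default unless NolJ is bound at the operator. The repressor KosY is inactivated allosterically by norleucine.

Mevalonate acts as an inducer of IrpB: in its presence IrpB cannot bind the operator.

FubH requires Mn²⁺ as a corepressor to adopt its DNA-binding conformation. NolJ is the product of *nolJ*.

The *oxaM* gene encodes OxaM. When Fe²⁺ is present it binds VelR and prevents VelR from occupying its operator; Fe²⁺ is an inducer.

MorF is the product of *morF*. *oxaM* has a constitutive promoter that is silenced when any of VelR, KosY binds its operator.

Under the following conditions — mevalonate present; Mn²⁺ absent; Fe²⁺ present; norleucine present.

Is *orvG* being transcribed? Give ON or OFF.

ON

Fe²⁺ is present, so VelR is inactive.
Norleucine is present, so KosY is inactive.
With no repressor bound, *oxaM* is transcribed.
So OxaM is produced and active.
No repressor is bound and OxaM is active, so *nolJ* is transcribed.
So NolJ is produced and active.
With repressor NolJ bound, *morF* is not transcribed.
So MorF is not produced.
Mn²⁺ is absent, so FubH is inactive.
Mevalonate is present, so IrpB is inactive.
With no repressor bound, *orvG* is transcribed.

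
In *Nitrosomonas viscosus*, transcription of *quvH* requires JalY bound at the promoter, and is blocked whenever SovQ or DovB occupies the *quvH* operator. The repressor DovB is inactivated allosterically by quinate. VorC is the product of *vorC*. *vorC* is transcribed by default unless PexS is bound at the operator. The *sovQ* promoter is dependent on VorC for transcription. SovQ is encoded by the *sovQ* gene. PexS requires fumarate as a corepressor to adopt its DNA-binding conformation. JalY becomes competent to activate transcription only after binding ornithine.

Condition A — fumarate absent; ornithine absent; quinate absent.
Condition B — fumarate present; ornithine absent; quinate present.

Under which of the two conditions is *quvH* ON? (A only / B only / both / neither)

neither

Condition A:
Fumarate is absent, so PexS is inactive.
With no repressor bound, *vorC* is transcribed.
So VorC is produced and active.
No repressor is bound and VorC is active, so *sovQ* is transcribed.
So SovQ is produced and active.
Ornithine is absent, so JalY is inactive.
Quinate is absent, so DovB is active.
With repressor SovQ bound, *quvH* is not transcribed.
→ *quvH* is OFF in A.
Condition B:
Fumarate is present, so PexS is active.
With repressor PexS bound, *vorC* is not transcribed.
So VorC is not produced.
Required activator VorC is absent, so *sovQ* is not transcribed.
So SovQ is not produced.
Ornithine is absent, so JalY is inactive.
Quinate is present, so DovB is inactive.
Required activator JalY is absent, so *quvH* is not transcribed.
→ *quvH* is OFF in B.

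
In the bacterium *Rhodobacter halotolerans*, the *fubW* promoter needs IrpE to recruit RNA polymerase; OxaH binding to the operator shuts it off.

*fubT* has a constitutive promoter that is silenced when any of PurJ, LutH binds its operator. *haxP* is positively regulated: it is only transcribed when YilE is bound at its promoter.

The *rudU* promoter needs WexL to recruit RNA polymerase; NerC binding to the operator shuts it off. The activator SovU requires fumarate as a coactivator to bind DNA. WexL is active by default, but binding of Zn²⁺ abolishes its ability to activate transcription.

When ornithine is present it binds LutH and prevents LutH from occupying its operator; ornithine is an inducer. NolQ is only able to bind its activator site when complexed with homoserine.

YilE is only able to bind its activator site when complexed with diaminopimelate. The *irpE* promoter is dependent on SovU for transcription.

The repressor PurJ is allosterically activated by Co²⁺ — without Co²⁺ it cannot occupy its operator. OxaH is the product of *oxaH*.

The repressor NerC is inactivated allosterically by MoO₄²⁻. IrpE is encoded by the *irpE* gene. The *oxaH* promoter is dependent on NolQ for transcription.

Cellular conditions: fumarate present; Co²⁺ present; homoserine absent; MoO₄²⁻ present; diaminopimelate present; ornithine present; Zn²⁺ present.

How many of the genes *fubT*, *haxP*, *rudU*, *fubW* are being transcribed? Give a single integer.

2

Co²⁺ is present, so PurJ is active.
Ornithine is present, so LutH is inactive.
With repressor PurJ bound, *fubT* is not transcribed.
→ *fubT* is OFF.
Diaminopimelate is present, so YilE is active.
No repressor is bound and YilE is active, so *haxP* is transcribed.
→ *haxP* is ON.
Zn²⁺ is present, so WexL is inactive.
MoO₄²⁻ is present, so NerC is inactive.
Required activator WexL is absent, so *rudU* is not transcribed.
→ *rudU* is OFF.
Fumarate is present, so SovU is active.
No repressor is bound and SovU is active, so *irpE* is transcribed.
So IrpE is produced and active.
Homoserine is absent, so NolQ is inactive.
Required activator NolQ is absent, so *oxaH* is not transcribed.
So OxaH is not produced.
No repressor is bound and IrpE is active, so *fubW* is transcribed.
→ *fubW* is ON.
2 of the 4 genes are transcribed.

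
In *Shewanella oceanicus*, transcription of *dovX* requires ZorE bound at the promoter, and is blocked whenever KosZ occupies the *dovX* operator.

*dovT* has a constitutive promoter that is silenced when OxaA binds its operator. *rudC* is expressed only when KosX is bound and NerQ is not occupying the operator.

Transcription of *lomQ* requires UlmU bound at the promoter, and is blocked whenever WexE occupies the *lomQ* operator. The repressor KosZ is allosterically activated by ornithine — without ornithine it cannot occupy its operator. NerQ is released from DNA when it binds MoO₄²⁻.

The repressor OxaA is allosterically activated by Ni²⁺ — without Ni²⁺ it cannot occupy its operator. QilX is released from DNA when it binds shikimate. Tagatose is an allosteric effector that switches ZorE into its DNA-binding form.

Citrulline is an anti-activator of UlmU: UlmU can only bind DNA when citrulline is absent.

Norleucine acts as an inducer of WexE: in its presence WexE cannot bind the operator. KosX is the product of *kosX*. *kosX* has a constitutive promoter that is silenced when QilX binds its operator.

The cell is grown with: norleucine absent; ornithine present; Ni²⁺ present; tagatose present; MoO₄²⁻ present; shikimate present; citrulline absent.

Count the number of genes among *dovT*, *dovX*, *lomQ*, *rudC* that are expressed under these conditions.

Ni²⁺ is present, so OxaA is active.
With repressor OxaA bound, *dovT* is not transcribed.
→ *dovT* is OFF.
Ornithine is present, so KosZ is active.
Tagatose is present, so ZorE is active.
With repressor KosZ bound, *dovX* is not transcribed.
→ *dovX* is OFF.
Citrulline is absent, so UlmU is active.
Norleucine is absent, so WexE is active.
With repressor WexE bound, *lomQ* is not transcribed.
→ *lomQ* is OFF.
Shikimate is present, so QilX is inactive.
With no repressor bound, *kosX* is transcribed.
So KosX is produced and active.
MoO₄²⁻ is present, so NerQ is inactive.
No repressor is bound and KosX is active, so *rudC* is transcribed.
→ *rudC* is ON.
1 of the 4 genes is transcribed.

1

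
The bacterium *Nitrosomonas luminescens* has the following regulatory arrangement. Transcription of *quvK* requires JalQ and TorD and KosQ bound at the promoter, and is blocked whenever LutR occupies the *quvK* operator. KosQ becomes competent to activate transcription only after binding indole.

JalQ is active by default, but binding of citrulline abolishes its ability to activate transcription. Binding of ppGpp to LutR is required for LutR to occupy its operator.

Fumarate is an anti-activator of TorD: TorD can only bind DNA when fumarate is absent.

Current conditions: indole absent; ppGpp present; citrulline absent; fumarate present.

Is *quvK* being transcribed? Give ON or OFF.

OFF

ppGpp is present, so LutR is active.
Citrulline is absent, so JalQ is active.
Fumarate is present, so TorD is inactive.
Indole is absent, so KosQ is inactive.
With repressor LutR bound, *quvK* is not transcribed.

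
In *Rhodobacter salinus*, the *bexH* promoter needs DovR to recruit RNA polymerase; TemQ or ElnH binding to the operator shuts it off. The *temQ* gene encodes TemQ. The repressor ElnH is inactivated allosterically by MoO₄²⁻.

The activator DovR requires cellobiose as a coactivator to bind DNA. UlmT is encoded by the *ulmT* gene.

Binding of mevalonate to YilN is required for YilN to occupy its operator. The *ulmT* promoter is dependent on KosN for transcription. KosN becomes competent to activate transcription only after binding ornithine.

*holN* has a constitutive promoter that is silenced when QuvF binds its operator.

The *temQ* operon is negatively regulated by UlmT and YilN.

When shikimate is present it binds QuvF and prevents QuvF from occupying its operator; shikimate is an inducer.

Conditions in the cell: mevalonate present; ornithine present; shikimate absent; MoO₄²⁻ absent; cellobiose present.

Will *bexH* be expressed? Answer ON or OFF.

OFF

Cellobiose is present, so DovR is active.
Ornithine is present, so KosN is active.
No repressor is bound and KosN is active, so *ulmT* is transcribed.
So UlmT is produced and active.
Mevalonate is present, so YilN is active.
With repressor UlmT bound, *temQ* is not transcribed.
So TemQ is not produced.
MoO₄²⁻ is absent, so ElnH is active.
With repressor ElnH bound, *bexH* is not transcribed.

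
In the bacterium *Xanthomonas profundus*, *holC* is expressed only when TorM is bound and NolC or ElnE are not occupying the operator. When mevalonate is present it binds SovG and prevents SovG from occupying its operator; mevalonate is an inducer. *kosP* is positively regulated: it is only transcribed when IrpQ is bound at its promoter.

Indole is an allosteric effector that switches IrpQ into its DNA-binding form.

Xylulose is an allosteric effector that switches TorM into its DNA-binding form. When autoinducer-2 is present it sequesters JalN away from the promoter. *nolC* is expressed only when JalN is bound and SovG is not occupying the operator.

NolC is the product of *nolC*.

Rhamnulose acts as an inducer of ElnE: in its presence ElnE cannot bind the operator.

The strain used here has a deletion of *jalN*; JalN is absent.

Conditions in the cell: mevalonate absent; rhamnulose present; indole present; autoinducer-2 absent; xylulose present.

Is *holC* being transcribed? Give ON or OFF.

ON

Mevalonate is absent, so SovG is active.
JalN is non-functional in this strain, so it has no effect.
With repressor SovG bound, *nolC* is not transcribed.
So NolC is not produced.
Rhamnulose is present, so ElnE is inactive.
Xylulose is present, so TorM is active.
No repressor is bound and TorM is active, so *holC* is transcribed.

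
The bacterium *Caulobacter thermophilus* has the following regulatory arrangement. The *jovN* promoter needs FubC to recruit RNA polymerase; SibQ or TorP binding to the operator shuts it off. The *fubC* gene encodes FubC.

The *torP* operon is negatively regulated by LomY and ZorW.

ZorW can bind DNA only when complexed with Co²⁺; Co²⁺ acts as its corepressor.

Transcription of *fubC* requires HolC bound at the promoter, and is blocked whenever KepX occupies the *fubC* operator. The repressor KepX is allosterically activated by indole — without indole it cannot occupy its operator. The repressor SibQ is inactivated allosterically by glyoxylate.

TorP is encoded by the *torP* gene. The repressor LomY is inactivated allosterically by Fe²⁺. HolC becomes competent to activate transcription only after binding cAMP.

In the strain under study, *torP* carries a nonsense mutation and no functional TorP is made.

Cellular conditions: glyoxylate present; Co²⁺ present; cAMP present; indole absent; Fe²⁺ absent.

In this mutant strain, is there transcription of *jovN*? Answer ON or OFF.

Indole is absent, so KepX is inactive.
cAMP is present, so HolC is active.
No repressor is bound and HolC is active, so *fubC* is transcribed.
So FubC is produced and active.
Glyoxylate is present, so SibQ is inactive.
TorP is non-functional in this strain, so it has no effect.
No repressor is bound and FubC is active, so *jovN* is transcribed.

ON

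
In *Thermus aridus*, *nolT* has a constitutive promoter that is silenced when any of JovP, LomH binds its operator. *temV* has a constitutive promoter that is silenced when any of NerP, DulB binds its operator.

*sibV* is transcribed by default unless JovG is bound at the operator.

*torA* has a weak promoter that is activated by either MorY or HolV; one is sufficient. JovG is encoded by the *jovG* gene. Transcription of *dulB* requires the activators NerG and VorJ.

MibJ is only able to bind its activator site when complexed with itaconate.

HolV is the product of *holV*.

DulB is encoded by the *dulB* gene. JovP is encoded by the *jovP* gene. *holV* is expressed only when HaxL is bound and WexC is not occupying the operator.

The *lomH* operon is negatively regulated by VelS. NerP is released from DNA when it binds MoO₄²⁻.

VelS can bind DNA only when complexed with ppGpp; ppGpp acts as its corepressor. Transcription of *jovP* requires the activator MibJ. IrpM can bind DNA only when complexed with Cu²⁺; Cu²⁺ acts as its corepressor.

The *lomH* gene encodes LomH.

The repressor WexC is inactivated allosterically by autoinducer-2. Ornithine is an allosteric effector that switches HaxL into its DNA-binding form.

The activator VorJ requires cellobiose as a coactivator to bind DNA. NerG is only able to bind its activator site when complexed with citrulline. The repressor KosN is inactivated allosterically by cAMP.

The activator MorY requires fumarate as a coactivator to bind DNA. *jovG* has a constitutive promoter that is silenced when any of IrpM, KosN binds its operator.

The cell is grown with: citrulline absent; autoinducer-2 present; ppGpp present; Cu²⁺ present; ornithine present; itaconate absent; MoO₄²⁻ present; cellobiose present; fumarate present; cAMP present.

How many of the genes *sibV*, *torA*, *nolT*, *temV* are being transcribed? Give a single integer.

4

Cu²⁺ is present, so IrpM is active.
cAMP is present, so KosN is inactive.
With repressor IrpM bound, *jovG* is not transcribed.
So JovG is not produced.
With no repressor bound, *sibV* is transcribed.
→ *sibV* is ON.
Fumarate is present, so MorY is active.
Ornithine is present, so HaxL is active.
Autoinducer-2 is present, so WexC is inactive.
No repressor is bound and HaxL is active, so *holV* is transcribed.
So HolV is produced and active.
Activator MorY is present, so *torA* is transcribed.
→ *torA* is ON.
Itaconate is absent, so MibJ is inactive.
Required activator MibJ is absent, so *jovP* is not transcribed.
So JovP is not produced.
ppGpp is present, so VelS is active.
With repressor VelS bound, *lomH* is not transcribed.
So LomH is not produced.
With no repressor bound, *nolT* is transcribed.
→ *nolT* is ON.
MoO₄²⁻ is present, so NerP is inactive.
Citrulline is absent, so NerG is inactive.
Cellobiose is present, so VorJ is active.
Required activator NerG is absent, so *dulB* is not transcribed.
So DulB is not produced.
With no repressor bound, *temV* is transcribed.
→ *temV* is ON.
4 of the 4 genes are transcribed.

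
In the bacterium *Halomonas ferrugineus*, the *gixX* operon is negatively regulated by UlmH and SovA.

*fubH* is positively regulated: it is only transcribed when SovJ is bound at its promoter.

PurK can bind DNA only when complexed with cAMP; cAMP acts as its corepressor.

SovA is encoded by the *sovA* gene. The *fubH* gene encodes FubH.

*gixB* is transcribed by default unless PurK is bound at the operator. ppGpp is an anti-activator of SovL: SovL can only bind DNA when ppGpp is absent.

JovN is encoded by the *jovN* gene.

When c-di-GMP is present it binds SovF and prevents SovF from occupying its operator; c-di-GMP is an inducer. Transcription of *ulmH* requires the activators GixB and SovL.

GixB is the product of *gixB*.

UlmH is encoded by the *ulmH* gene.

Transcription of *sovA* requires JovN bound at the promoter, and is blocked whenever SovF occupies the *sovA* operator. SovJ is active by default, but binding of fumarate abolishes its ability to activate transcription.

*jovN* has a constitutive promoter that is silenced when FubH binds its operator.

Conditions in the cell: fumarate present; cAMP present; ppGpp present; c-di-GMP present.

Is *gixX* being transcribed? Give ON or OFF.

OFF

cAMP is present, so PurK is active.
With repressor PurK bound, *gixB* is not transcribed.
So GixB is not produced.
ppGpp is present, so SovL is inactive.
Required activator GixB is absent, so *ulmH* is not transcribed.
So UlmH is not produced.
c-di-GMP is present, so SovF is inactive.
Fumarate is present, so SovJ is inactive.
Required activator SovJ is absent, so *fubH* is not transcribed.
So FubH is not produced.
With no repressor bound, *jovN* is transcribed.
So JovN is produced and active.
No repressor is bound and JovN is active, so *sovA* is transcribed.
So SovA is produced and active.
With repressor SovA bound, *gixX* is not transcribed.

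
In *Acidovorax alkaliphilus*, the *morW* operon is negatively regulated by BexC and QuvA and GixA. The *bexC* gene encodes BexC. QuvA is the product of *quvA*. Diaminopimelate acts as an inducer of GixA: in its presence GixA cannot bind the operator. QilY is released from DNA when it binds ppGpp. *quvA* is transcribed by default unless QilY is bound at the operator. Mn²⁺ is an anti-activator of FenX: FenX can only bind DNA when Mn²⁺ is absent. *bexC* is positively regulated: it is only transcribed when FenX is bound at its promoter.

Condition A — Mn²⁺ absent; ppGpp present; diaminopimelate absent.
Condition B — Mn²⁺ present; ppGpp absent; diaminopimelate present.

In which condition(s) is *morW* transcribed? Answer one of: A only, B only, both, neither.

B only

Condition A:
Mn²⁺ is absent, so FenX is active.
No repressor is bound and FenX is active, so *bexC* is transcribed.
So BexC is produced and active.
ppGpp is present, so QilY is inactive.
With no repressor bound, *quvA* is transcribed.
So QuvA is produced and active.
Diaminopimelate is absent, so GixA is active.
With repressor BexC bound, *morW* is not transcribed.
→ *morW* is OFF in A.
Condition B:
Mn²⁺ is present, so FenX is inactive.
Required activator FenX is absent, so *bexC* is not transcribed.
So BexC is not produced.
ppGpp is absent, so QilY is active.
With repressor QilY bound, *quvA* is not transcribed.
So QuvA is not produced.
Diaminopimelate is present, so GixA is inactive.
With no repressor bound, *morW* is transcribed.
→ *morW* is ON in B.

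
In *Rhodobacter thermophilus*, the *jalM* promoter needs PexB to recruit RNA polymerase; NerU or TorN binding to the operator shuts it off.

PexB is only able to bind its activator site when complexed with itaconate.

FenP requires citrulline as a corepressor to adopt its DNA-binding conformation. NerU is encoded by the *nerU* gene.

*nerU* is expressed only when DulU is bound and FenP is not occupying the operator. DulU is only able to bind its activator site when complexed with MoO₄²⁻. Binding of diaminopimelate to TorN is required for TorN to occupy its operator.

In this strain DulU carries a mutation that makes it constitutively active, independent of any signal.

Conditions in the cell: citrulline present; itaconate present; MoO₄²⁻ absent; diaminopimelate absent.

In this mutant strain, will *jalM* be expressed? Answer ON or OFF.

Citrulline is present, so FenP is active.
DulU is constitutively active in this strain.
With repressor FenP bound, *nerU* is not transcribed.
So NerU is not produced.
Itaconate is present, so PexB is active.
Diaminopimelate is absent, so TorN is inactive.
No repressor is bound and PexB is active, so *jalM* is transcribed.

ON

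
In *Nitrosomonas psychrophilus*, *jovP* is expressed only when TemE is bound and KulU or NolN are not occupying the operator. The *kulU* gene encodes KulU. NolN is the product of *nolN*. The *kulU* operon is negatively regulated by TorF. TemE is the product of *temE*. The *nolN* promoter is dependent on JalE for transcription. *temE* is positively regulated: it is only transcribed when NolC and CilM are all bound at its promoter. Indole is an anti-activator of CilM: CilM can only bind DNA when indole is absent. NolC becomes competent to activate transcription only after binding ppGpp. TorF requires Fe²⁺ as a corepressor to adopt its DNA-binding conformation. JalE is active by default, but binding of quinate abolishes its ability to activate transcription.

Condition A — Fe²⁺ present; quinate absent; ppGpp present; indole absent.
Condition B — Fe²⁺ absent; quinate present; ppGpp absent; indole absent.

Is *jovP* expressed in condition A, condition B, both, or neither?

neither

Condition A:
Fe²⁺ is present, so TorF is active.
With repressor TorF bound, *kulU* is not transcribed.
So KulU is not produced.
Quinate is absent, so JalE is active.
No repressor is bound and JalE is active, so *nolN* is transcribed.
So NolN is produced and active.
ppGpp is present, so NolC is active.
Indole is absent, so CilM is active.
No repressor is bound and NolC and CilM are active, so *temE* is transcribed.
So TemE is produced and active.
With repressor NolN bound, *jovP* is not transcribed.
→ *jovP* is OFF in A.
Condition B:
Fe²⁺ is absent, so TorF is inactive.
With no repressor bound, *kulU* is transcribed.
So KulU is produced and active.
Quinate is present, so JalE is inactive.
Required activator JalE is absent, so *nolN* is not transcribed.
So NolN is not produced.
ppGpp is absent, so NolC is inactive.
Indole is absent, so CilM is active.
Required activator NolC is absent, so *temE* is not transcribed.
So TemE is not produced.
With repressor KulU bound, *jovP* is not transcribed.
→ *jovP* is OFF in B.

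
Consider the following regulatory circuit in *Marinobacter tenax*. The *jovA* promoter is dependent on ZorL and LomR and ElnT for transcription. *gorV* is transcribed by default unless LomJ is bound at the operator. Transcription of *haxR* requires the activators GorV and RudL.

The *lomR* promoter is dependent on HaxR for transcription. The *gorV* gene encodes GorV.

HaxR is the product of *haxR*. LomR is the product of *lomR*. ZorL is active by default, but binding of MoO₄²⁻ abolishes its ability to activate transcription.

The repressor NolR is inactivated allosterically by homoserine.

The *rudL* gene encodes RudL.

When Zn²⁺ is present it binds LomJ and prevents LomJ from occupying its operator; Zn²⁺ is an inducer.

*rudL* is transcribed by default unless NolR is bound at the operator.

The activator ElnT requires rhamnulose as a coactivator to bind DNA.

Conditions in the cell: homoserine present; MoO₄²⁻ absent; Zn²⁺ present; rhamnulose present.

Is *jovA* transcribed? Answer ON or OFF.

ON

MoO₄²⁻ is absent, so ZorL is active.
Zn²⁺ is present, so LomJ is inactive.
With no repressor bound, *gorV* is transcribed.
So GorV is produced and active.
Homoserine is present, so NolR is inactive.
With no repressor bound, *rudL* is transcribed.
So RudL is produced and active.
No repressor is bound and GorV and RudL are active, so *haxR* is transcribed.
So HaxR is produced and active.
No repressor is bound and HaxR is active, so *lomR* is transcribed.
So LomR is produced and active.
Rhamnulose is present, so ElnT is active.
No repressor is bound and ZorL and LomR and ElnT are active, so *jovA* is transcribed.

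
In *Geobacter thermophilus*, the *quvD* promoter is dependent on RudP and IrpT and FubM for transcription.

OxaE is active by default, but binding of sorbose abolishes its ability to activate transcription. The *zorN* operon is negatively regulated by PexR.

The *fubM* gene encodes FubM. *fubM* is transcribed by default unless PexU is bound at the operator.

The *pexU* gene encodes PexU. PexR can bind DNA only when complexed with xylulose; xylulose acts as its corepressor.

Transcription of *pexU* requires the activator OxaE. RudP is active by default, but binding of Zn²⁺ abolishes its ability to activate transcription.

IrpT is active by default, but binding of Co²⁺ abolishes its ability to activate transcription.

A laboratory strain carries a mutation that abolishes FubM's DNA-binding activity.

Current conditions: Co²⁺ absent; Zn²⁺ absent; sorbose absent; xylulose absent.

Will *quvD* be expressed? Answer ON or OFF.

Zn²⁺ is absent, so RudP is active.
Co²⁺ is absent, so IrpT is active.
FubM is non-functional in this strain, so it has no effect.
Required activator FubM is absent, so *quvD* is not transcribed.

OFF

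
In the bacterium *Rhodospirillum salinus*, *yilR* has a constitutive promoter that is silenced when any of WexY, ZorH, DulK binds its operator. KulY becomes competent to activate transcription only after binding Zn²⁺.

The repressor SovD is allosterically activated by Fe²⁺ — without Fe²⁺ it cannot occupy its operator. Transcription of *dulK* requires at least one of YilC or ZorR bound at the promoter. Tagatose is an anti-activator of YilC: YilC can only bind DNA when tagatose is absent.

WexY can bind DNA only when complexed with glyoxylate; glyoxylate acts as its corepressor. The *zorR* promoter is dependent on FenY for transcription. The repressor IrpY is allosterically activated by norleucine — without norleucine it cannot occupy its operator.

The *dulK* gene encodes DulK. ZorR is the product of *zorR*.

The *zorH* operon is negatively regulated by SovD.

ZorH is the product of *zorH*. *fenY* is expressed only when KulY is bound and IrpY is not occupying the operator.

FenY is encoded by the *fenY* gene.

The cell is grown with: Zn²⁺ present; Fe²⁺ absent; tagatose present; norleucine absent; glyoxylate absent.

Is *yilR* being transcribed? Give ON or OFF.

OFF

Glyoxylate is absent, so WexY is inactive.
Fe²⁺ is absent, so SovD is inactive.
With no repressor bound, *zorH* is transcribed.
So ZorH is produced and active.
Tagatose is present, so YilC is inactive.
Norleucine is absent, so IrpY is inactive.
Zn²⁺ is present, so KulY is active.
No repressor is bound and KulY is active, so *fenY* is transcribed.
So FenY is produced and active.
No repressor is bound and FenY is active, so *zorR* is transcribed.
So ZorR is produced and active.
Activator ZorR is present, so *dulK* is transcribed.
So DulK is produced and active.
With repressor ZorH bound, *yilR* is not transcribed.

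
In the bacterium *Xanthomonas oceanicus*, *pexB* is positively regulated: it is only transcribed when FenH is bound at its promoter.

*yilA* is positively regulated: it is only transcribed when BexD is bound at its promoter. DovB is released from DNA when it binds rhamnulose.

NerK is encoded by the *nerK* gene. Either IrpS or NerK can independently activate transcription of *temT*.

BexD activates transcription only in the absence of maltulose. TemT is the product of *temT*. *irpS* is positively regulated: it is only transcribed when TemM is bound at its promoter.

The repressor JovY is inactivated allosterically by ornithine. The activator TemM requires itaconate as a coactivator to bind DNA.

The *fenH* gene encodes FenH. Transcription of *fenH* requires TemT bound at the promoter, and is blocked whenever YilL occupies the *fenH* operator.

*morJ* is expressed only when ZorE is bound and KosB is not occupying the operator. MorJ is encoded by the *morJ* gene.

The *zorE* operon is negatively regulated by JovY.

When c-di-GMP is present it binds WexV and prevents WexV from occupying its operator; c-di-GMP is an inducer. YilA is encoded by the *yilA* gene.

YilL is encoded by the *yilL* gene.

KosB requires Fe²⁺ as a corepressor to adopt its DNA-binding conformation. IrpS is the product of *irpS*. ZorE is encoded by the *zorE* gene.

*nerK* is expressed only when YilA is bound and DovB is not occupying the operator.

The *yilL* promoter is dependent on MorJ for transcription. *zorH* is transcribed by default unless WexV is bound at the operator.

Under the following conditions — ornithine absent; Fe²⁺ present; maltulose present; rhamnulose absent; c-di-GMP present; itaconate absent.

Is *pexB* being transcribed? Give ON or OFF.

OFF

Ornithine is absent, so JovY is active.
With repressor JovY bound, *zorE* is not transcribed.
So ZorE is not produced.
Fe²⁺ is present, so KosB is active.
With repressor KosB bound, *morJ* is not transcribed.
So MorJ is not produced.
Required activator MorJ is absent, so *yilL* is not transcribed.
So YilL is not produced.
Itaconate is absent, so TemM is inactive.
Required activator TemM is absent, so *irpS* is not transcribed.
So IrpS is not produced.
Maltulose is present, so BexD is inactive.
Required activator BexD is absent, so *yilA* is not transcribed.
So YilA is not produced.
Rhamnulose is absent, so DovB is active.
With repressor DovB bound, *nerK* is not transcribed.
So NerK is not produced.
No activator is available at the *temT* promoter, so *temT* is not transcribed.
So TemT is not produced.
Required activator TemT is absent, so *fenH* is not transcribed.
So FenH is not produced.
Required activator FenH is absent, so *pexB* is not transcribed.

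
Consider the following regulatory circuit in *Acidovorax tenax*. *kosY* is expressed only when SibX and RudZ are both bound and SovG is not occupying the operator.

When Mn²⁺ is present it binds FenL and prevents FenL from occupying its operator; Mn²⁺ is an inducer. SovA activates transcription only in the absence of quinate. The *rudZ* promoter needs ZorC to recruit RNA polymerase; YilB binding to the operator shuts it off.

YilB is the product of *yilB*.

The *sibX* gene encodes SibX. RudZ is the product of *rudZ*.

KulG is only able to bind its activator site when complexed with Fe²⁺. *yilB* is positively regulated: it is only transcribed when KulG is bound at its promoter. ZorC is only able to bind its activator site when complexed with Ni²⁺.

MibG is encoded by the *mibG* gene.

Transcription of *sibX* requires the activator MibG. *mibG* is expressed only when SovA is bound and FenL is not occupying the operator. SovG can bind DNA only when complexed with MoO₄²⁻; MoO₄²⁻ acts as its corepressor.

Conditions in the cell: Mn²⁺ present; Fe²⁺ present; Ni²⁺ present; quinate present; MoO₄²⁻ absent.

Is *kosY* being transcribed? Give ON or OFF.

Mn²⁺ is present, so FenL is inactive.
Quinate is present, so SovA is inactive.
Required activator SovA is absent, so *mibG* is not transcribed.
So MibG is not produced.
Required activator MibG is absent, so *sibX* is not transcribed.
So SibX is not produced.
MoO₄²⁻ is absent, so SovG is inactive.
Ni²⁺ is present, so ZorC is active.
Fe²⁺ is present, so KulG is active.
No repressor is bound and KulG is active, so *yilB* is transcribed.
So YilB is produced and active.
With repressor YilB bound, *rudZ* is not transcribed.
So RudZ is not produced.
Required activator SibX is absent, so *kosY* is not transcribed.

OFF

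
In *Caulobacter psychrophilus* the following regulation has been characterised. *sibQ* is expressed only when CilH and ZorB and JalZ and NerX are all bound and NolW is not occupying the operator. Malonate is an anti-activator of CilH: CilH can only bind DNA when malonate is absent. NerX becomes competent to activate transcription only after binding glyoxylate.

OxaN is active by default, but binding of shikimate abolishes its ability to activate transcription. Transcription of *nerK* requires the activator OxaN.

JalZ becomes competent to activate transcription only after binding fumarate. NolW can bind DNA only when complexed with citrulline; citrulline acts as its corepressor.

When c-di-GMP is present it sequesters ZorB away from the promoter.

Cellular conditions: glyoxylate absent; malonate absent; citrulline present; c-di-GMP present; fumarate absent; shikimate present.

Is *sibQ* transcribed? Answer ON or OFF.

Malonate is absent, so CilH is active.
c-di-GMP is present, so ZorB is inactive.
Citrulline is present, so NolW is active.
Fumarate is absent, so JalZ is inactive.
Glyoxylate is absent, so NerX is inactive.
With repressor NolW bound, *sibQ* is not transcribed.

OFF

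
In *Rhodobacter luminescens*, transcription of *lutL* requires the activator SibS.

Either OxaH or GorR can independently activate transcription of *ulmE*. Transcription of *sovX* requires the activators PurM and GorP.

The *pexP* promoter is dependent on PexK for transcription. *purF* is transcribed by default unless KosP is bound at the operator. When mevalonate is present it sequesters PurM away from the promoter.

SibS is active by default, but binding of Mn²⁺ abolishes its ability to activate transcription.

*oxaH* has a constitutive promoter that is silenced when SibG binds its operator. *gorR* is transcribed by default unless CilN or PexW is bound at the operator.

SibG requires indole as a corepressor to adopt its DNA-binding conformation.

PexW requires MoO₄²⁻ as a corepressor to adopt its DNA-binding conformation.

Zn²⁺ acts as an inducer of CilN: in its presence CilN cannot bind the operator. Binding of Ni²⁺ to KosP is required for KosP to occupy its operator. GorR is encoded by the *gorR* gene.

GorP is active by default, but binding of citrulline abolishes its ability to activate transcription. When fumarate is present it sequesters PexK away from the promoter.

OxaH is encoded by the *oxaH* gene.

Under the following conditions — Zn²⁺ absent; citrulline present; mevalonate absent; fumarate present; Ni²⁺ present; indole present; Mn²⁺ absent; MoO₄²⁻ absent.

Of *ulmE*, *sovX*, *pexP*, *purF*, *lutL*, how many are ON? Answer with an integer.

Indole is present, so SibG is active.
With repressor SibG bound, *oxaH* is not transcribed.
So OxaH is not produced.
Zn²⁺ is absent, so CilN is active.
MoO₄²⁻ is absent, so PexW is inactive.
With repressor CilN bound, *gorR* is not transcribed.
So GorR is not produced.
No activator is available at the *ulmE* promoter, so *ulmE* is not transcribed.
→ *ulmE* is OFF.
Mevalonate is absent, so PurM is active.
Citrulline is present, so GorP is inactive.
Required activator GorP is absent, so *sovX* is not transcribed.
→ *sovX* is OFF.
Fumarate is present, so PexK is inactive.
Required activator PexK is absent, so *pexP* is not transcribed.
→ *pexP* is OFF.
Ni²⁺ is present, so KosP is active.
With repressor KosP bound, *purF* is not transcribed.
→ *purF* is OFF.
Mn²⁺ is absent, so SibS is active.
No repressor is bound and SibS is active, so *lutL* is transcribed.
→ *lutL* is ON.
1 of the 5 genes is transcribed.

1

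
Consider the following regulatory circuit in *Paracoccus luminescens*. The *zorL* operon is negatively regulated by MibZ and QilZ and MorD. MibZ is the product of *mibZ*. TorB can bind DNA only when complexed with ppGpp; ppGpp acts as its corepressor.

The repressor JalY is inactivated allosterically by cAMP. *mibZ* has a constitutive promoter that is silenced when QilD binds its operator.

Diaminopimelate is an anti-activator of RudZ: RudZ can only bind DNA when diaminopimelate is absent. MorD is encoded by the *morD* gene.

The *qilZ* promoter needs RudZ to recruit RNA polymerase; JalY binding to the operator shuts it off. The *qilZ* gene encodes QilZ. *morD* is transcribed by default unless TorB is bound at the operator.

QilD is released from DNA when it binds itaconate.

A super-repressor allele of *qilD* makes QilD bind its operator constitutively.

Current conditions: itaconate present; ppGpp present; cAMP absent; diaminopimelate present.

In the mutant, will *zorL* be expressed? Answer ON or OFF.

ON

QilD is constitutively active in this strain.
With repressor QilD bound, *mibZ* is not transcribed.
So MibZ is not produced.
Diaminopimelate is present, so RudZ is inactive.
cAMP is absent, so JalY is active.
With repressor JalY bound, *qilZ* is not transcribed.
So QilZ is not produced.
ppGpp is present, so TorB is active.
With repressor TorB bound, *morD* is not transcribed.
So MorD is not produced.
With no repressor bound, *zorL* is transcribed.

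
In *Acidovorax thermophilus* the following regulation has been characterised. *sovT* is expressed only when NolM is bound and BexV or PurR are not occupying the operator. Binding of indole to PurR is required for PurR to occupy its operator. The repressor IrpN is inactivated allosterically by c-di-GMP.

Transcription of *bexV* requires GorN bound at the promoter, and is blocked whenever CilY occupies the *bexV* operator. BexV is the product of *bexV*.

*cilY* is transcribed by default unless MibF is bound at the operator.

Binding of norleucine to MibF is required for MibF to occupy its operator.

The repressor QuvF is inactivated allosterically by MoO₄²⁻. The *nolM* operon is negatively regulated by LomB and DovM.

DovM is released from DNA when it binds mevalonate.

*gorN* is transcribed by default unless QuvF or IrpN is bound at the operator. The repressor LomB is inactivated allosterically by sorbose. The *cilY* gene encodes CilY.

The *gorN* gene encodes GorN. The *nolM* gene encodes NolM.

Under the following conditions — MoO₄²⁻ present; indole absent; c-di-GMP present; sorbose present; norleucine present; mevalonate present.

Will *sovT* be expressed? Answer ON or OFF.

Norleucine is present, so MibF is active.
With repressor MibF bound, *cilY* is not transcribed.
So CilY is not produced.
MoO₄²⁻ is present, so QuvF is inactive.
c-di-GMP is present, so IrpN is inactive.
With no repressor bound, *gorN* is transcribed.
So GorN is produced and active.
No repressor is bound and GorN is active, so *bexV* is transcribed.
So BexV is produced and active.
Indole is absent, so PurR is inactive.
Sorbose is present, so LomB is inactive.
Mevalonate is present, so DovM is inactive.
With no repressor bound, *nolM* is transcribed.
So NolM is produced and active.
With repressor BexV bound, *sovT* is not transcribed.

OFF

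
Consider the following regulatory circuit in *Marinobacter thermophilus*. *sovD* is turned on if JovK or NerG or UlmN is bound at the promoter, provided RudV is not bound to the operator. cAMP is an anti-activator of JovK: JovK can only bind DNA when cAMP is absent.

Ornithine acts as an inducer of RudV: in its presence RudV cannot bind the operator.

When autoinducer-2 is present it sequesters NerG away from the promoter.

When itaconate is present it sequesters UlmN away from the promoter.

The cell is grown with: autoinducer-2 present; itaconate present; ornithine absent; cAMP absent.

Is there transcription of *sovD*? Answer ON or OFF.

cAMP is absent, so JovK is active.
Autoinducer-2 is present, so NerG is inactive.
Itaconate is present, so UlmN is inactive.
Ornithine is absent, so RudV is active.
With repressor RudV bound, *sovD* is not transcribed.

OFF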